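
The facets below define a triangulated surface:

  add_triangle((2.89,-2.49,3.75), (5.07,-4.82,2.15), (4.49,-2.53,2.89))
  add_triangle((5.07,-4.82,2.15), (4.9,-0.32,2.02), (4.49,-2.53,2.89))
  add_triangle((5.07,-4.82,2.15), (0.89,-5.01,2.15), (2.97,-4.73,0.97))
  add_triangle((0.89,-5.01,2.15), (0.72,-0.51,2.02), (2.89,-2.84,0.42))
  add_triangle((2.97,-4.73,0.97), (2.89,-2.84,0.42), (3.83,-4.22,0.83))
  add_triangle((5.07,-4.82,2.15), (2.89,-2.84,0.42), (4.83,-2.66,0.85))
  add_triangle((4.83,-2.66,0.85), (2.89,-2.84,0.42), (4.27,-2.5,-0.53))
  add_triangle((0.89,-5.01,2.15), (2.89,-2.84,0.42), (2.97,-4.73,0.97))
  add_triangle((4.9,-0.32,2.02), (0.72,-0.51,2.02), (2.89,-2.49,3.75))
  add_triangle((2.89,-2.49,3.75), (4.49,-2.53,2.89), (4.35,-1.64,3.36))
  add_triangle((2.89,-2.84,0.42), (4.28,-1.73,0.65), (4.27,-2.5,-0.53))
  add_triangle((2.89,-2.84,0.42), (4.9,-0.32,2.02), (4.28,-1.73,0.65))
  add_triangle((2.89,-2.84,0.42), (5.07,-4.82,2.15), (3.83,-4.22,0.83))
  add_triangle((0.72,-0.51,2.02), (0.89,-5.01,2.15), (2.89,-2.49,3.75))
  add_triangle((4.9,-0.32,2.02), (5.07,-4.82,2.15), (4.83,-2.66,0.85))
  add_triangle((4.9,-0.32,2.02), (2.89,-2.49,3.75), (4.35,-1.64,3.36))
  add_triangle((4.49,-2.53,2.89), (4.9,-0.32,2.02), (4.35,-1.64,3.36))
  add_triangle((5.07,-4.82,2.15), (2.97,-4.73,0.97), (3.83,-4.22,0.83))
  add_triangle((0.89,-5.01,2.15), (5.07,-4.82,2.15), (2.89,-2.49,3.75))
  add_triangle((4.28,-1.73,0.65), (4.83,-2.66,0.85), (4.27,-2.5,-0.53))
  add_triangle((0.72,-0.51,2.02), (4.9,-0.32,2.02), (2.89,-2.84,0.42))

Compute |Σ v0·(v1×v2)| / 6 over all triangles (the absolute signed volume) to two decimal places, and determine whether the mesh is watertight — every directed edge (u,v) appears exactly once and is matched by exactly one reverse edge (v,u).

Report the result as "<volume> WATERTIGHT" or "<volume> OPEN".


Per-triangle v0·(v1×v2)/6:
  t1: +3.4942
  t2: +3.6995
  t3: +3.8740
  t4: -4.0074
  t5: +0.1202
  t6: +1.4086
  t7: +1.2772
  t8: -0.6906
  t9: +2.2711
  t10: +1.5082
  t11: -1.3950
  t12: -1.4992
  t13: +0.3319
  t14: +2.2719
  t15: +4.2981
  t16: -0.1112
  t17: +1.7114
  t18: +1.1378
  t19: +9.2679
  t20: +0.6592
  t21: -4.0227
Σ = +25.6053 → |volume| = 25.61

Directed edges: 63 total; 3 unmatched, e.g. (4.9,-0.32,2.02)→(4.28,-1.73,0.65) → open.

25.61 OPEN


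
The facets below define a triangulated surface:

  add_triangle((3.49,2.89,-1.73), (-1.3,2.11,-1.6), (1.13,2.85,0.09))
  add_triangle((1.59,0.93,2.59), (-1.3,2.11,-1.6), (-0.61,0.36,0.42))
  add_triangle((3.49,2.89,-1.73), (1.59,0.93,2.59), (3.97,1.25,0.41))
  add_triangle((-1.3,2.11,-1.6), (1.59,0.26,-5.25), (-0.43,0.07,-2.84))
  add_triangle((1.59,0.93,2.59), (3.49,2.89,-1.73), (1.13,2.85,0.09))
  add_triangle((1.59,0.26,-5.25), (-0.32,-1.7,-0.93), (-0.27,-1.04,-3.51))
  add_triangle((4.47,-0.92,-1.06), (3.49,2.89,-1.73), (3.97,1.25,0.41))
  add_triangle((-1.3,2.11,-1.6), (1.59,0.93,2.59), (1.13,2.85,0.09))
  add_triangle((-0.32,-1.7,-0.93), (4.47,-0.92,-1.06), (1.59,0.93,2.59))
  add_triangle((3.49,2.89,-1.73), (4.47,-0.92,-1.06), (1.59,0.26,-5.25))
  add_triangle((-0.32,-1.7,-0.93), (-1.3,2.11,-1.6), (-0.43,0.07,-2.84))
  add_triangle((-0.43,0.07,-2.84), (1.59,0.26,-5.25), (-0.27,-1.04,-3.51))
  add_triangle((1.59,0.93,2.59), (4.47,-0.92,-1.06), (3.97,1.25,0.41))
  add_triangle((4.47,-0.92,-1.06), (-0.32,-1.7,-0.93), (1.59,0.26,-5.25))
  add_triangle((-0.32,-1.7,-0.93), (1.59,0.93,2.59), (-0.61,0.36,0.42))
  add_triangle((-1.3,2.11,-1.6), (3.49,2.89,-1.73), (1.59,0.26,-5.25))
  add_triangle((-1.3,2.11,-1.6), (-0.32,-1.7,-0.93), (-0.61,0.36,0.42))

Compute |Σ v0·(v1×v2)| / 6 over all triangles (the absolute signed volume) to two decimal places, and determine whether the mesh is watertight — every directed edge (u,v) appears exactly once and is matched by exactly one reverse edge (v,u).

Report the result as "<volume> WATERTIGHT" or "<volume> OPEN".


Per-triangle v0·(v1×v2)/6:
  t1: +3.7041
  t2: +0.9770
  t3: +3.4688
  t4: +2.4027
  t5: +3.9077
  t6: +1.3976
  t7: +5.0226
  t8: +1.6319
  t9: +2.9612
  t10: +12.7046
  t11: +1.0382
  t12: +1.2878
  t13: +3.3034
  t14: +6.8508
  t15: +0.4891
  t16: +9.6494
  t17: +0.6362
Σ = +61.4330 → |volume| = 61.43

Directed edges: 51 total; 3 unmatched, e.g. (-0.32,-1.7,-0.93)→(-0.27,-1.04,-3.51) → open.

61.43 OPEN


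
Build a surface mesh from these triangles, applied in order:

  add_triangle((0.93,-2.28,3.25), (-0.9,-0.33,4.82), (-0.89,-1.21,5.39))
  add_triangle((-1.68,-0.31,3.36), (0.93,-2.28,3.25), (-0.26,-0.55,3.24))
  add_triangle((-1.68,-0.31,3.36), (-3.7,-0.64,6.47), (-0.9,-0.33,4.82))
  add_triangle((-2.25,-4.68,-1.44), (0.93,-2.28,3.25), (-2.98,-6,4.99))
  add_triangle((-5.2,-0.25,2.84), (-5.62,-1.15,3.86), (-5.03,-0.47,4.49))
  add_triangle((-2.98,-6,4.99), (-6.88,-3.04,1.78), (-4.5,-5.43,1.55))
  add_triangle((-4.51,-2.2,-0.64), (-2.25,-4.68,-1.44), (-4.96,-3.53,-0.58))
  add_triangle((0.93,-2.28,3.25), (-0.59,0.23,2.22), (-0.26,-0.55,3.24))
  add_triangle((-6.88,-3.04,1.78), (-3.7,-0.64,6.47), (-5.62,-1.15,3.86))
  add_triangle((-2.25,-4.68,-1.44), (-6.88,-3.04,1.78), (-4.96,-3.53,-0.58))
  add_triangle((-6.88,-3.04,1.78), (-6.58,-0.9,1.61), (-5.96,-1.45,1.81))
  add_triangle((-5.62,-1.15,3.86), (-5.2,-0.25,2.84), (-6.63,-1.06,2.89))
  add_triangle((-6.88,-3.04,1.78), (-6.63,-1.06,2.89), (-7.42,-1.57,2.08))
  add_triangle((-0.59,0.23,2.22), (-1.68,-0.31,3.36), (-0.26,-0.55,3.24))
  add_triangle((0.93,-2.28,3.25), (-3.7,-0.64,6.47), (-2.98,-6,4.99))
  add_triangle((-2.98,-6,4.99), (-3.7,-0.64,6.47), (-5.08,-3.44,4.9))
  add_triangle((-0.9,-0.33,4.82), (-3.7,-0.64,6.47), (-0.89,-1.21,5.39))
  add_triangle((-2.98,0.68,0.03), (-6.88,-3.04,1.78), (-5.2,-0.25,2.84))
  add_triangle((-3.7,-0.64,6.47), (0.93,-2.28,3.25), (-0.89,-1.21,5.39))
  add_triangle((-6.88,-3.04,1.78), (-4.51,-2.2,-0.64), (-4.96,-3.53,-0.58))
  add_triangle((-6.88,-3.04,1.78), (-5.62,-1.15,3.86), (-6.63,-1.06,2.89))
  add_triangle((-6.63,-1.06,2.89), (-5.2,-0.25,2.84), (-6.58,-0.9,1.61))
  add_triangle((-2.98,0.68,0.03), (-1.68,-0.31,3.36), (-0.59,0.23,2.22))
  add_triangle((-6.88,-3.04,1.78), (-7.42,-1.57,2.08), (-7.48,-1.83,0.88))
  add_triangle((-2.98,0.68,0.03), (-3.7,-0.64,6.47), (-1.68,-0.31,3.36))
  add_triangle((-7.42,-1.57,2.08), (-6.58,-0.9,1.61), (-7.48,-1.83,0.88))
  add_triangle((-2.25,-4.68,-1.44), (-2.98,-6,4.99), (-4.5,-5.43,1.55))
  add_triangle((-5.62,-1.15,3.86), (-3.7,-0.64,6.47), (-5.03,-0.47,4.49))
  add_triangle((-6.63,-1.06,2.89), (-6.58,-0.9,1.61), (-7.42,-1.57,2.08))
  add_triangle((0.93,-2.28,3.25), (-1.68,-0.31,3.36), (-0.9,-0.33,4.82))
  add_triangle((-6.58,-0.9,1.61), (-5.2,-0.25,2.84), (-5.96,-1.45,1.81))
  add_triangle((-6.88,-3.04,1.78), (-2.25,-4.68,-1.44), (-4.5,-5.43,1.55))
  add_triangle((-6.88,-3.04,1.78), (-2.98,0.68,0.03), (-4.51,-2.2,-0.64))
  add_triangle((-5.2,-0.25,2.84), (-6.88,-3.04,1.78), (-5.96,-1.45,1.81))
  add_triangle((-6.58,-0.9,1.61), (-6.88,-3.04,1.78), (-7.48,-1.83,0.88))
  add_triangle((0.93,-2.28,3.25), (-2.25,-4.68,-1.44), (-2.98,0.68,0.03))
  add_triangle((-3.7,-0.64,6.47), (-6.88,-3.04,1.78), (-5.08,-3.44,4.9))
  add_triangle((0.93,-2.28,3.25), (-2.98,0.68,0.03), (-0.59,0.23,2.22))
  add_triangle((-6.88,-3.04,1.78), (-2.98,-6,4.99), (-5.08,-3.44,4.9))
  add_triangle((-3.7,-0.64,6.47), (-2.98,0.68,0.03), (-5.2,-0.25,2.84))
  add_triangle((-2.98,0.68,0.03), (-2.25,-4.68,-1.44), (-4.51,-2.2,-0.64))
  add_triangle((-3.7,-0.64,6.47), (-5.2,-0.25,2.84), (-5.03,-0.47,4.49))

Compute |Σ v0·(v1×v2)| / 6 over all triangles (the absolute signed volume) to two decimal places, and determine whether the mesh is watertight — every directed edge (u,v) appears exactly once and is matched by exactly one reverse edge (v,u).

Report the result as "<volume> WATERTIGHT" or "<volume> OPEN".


129.32 WATERTIGHT

Per-triangle v0·(v1×v2)/6:
  t1: +0.8458
  t2: +1.1488
  t3: +0.0065
  t4: +11.0979
  t5: +1.1726
  t6: +14.5783
  t7: +1.2690
  t8: +0.0059
  t9: +5.6831
  t10: +4.7716
  t11: -0.7423
  t12: +1.0653
  t13: +1.9578
  t14: +0.4043
  t15: +16.8247
  t16: +13.1225
  t17: +1.7019
  t18: +5.1620
  t19: +2.5949
  t20: +2.3302
  t21: +3.3619
  t22: +0.9046
  t23: +0.9208
  t24: +2.3385
  t25: +0.2493
  t26: +0.8125
  t27: +9.8352
  t28: +1.9445
  t29: +0.7274
  t30: -1.8385
  t31: -1.2693
  t32: +9.6105
  t33: +4.3130
  t34: -1.3990
  t35: -2.2727
  t36: -9.9093
  t37: +11.6467
  t38: -2.4282
  t39: +13.4728
  t40: +2.5347
  t41: +0.5779
  t42: +0.1818
Σ = +129.3157 → |volume| = 129.32

Directed edges: 126 total, each appears once with its reverse present → watertight.


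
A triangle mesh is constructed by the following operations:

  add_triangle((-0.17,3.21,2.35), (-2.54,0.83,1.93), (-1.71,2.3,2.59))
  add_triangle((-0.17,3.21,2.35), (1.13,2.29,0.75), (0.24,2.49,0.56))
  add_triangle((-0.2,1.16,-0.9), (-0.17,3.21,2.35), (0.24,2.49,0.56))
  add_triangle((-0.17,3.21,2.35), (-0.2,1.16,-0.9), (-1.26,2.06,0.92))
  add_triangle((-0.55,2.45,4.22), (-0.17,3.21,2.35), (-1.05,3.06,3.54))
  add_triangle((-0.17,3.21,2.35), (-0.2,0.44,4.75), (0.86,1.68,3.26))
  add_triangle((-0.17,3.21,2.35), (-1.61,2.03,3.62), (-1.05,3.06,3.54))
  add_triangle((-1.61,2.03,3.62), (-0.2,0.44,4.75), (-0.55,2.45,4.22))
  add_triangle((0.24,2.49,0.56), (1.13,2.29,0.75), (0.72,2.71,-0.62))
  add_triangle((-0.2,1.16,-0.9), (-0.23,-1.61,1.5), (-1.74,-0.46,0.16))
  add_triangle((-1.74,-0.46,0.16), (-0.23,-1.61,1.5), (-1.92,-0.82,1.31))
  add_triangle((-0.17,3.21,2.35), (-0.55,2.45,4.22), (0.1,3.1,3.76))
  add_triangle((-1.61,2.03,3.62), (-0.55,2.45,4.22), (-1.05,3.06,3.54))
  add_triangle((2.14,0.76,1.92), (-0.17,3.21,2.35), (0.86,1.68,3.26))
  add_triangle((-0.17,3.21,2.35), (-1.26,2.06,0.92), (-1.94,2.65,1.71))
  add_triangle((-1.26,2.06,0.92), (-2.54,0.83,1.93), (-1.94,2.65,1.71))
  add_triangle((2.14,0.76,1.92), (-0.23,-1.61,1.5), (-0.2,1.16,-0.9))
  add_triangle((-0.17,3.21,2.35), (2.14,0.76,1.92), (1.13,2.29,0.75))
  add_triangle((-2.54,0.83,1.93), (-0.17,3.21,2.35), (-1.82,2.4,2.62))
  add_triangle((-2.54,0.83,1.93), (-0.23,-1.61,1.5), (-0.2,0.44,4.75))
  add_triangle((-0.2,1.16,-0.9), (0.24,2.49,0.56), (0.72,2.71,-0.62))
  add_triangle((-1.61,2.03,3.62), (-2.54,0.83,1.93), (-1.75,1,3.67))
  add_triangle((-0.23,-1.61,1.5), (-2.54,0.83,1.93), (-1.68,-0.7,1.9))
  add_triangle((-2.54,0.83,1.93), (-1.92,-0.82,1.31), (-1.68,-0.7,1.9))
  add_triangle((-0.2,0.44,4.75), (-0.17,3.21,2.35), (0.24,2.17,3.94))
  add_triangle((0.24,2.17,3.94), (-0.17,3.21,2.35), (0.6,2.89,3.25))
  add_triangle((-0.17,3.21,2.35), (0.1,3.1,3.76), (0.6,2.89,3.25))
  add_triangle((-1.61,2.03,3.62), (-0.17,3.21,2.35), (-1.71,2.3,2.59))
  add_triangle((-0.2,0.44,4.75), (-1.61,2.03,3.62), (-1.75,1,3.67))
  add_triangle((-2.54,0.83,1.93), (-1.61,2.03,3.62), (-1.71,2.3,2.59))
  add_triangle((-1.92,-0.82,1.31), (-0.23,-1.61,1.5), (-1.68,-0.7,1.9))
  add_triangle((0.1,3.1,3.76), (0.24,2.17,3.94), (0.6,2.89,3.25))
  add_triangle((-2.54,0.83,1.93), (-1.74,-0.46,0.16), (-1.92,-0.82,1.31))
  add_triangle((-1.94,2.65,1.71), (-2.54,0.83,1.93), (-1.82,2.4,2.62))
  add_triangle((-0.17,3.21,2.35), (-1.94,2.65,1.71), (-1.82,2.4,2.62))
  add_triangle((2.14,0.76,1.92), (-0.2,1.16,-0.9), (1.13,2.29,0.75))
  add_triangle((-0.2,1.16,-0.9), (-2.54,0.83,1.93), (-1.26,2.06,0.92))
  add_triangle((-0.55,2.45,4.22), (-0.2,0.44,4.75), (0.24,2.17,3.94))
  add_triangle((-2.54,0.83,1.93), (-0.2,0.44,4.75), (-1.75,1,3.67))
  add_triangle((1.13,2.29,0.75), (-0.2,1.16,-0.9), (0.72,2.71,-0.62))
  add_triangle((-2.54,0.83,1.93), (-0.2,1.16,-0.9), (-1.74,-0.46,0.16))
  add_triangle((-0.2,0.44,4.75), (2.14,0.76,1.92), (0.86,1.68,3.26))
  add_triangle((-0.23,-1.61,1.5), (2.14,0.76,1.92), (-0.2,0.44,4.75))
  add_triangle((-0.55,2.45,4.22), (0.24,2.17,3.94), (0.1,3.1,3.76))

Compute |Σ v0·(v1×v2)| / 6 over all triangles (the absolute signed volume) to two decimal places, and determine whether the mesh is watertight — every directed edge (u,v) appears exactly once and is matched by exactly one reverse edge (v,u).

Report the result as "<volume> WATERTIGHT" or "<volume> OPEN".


Per-triangle v0·(v1×v2)/6:
  t1: +0.0865
  t2: +0.6611
  t3: +0.4416
  t4: +1.0335
  t5: +0.8604
  t6: +2.4399
  t7: +0.0311
  t8: +1.8765
  t9: +0.5087
  t10: -0.1076
  t11: +0.3752
  t12: +0.6780
  t13: +0.8340
  t14: +1.6757
  t15: +0.4246
  t16: +0.1965
  t17: -0.3564
  t18: +1.9935
  t19: +0.0452
  t20: +3.4903
  t21: +0.3801
  t22: +1.0555
  t23: +0.2559
  t24: +0.4607
  t25: -1.0631
  t26: -0.7319
  t27: +0.4402
  t28: +1.0847
  t29: +1.3789
  t30: +0.9449
  t31: +0.3722
  t32: +0.3649
  t33: +0.6472
  t34: +0.8755
  t35: +1.0392
  t36: +0.3696
  t37: +0.7167
  t38: +1.1937
  t39: +0.4622
  t40: -0.1429
  t41: +0.9966
  t42: +1.9632
  t43: +2.9980
  t44: +0.5348
Σ = +33.7856 → |volume| = 33.79

Directed edges: 132 total, each appears once with its reverse present → watertight.

33.79 WATERTIGHT


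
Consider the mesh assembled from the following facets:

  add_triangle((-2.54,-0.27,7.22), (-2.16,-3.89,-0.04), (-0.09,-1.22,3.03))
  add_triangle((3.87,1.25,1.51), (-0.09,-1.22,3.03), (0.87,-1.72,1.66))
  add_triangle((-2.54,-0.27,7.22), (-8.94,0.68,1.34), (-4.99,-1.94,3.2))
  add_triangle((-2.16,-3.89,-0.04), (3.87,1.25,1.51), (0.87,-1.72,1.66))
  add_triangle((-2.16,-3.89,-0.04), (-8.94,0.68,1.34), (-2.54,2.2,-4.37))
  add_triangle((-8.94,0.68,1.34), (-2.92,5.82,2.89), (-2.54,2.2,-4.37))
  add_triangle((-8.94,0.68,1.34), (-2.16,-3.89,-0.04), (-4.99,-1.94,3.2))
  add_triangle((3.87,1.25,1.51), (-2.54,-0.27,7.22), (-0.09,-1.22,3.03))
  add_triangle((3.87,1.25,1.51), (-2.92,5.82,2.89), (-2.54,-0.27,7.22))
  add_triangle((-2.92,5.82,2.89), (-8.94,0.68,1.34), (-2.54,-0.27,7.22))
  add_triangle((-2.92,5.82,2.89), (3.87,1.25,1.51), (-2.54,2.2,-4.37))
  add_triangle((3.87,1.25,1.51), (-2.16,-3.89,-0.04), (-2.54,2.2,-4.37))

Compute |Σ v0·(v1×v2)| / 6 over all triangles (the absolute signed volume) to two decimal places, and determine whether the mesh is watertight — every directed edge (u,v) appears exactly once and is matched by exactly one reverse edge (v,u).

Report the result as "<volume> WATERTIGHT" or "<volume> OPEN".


Per-triangle v0·(v1×v2)/6:
  t1: +7.4654
  t2: +2.9416
  t3: +21.9451
  t4: +1.6829
  t5: +29.7863
  t6: +46.9579
  t7: +16.0698
  t8: +7.3955
  t9: +34.3881
  t10: +58.7381
  t11: +22.5895
  t12: +5.3934
Σ = +255.3537 → |volume| = 255.35

Directed edges: 36 total; 6 unmatched, e.g. (-2.54,-0.27,7.22)→(-2.16,-3.89,-0.04) → open.

255.35 OPEN


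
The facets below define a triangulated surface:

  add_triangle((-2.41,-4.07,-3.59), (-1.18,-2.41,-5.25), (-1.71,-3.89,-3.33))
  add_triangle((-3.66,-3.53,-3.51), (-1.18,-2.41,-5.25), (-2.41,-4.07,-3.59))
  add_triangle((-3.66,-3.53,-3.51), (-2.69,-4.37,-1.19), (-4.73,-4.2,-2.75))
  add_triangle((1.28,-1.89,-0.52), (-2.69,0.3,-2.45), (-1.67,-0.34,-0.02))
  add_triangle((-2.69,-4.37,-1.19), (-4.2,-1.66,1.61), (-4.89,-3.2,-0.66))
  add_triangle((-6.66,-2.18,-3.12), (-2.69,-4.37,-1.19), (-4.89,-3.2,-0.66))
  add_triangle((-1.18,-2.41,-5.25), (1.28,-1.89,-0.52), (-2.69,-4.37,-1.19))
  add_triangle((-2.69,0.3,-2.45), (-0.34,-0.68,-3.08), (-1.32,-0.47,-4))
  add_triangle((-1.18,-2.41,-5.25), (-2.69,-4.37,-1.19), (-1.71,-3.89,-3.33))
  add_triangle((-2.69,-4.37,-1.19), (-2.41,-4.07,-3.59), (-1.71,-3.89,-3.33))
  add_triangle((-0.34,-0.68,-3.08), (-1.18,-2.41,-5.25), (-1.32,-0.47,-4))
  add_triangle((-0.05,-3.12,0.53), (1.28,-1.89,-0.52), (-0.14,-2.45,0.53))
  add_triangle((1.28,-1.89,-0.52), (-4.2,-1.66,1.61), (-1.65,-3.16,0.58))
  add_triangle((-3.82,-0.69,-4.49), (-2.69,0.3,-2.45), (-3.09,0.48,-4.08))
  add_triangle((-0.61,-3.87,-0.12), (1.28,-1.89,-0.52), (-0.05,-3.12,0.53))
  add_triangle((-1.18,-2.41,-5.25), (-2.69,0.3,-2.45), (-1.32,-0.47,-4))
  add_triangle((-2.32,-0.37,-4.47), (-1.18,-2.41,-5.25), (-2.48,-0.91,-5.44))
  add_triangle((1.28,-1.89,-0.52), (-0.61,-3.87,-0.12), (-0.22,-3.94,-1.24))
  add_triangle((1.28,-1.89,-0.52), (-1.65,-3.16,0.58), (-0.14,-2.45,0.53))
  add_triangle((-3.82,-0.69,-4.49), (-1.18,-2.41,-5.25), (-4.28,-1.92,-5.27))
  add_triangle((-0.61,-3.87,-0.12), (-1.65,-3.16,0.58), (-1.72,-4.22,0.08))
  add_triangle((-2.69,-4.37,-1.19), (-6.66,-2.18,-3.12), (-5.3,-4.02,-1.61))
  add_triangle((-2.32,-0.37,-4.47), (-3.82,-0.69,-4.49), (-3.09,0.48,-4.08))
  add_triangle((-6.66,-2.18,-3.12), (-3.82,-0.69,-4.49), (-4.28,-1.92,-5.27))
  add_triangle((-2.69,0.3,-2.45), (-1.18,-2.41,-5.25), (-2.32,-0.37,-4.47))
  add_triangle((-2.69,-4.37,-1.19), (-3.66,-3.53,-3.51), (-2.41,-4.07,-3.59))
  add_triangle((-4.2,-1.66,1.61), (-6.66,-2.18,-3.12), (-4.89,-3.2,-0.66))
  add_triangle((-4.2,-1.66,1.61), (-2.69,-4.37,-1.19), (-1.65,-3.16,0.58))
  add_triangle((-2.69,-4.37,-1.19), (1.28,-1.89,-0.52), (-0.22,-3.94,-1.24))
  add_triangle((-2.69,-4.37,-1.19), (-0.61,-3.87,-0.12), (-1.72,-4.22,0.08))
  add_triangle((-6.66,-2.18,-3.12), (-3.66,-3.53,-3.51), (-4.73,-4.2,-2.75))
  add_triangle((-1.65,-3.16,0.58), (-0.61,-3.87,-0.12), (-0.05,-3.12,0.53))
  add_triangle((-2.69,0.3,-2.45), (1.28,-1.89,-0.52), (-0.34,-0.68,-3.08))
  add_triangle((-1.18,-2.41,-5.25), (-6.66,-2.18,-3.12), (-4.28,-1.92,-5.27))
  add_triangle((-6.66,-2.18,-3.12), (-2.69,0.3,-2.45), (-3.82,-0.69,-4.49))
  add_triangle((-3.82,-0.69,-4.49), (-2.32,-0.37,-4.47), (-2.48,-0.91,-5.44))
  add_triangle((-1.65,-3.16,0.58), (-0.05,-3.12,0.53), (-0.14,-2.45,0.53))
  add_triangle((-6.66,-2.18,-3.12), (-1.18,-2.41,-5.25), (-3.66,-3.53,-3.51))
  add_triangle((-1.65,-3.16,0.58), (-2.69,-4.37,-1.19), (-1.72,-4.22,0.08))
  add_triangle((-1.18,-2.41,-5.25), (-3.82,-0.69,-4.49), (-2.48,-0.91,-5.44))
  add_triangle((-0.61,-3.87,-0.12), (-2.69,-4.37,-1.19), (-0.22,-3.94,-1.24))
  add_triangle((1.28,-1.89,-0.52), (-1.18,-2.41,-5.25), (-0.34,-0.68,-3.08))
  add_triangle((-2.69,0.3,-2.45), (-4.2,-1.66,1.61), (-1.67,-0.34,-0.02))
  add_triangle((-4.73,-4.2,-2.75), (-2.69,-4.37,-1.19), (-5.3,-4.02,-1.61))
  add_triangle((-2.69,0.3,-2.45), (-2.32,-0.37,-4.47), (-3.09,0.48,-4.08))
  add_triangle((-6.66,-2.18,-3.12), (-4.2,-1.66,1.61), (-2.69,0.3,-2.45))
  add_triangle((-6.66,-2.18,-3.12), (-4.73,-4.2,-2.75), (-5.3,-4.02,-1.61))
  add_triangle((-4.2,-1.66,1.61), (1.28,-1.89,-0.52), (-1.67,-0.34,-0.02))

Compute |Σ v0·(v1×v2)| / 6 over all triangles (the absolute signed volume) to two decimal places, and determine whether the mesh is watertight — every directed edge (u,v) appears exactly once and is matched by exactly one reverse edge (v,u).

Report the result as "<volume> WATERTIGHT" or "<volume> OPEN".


Per-triangle v0·(v1×v2)/6:
  t1: +1.2746
  t2: +3.3931
  t3: +2.2414
  t4: -1.5735
  t5: +3.8964
  t6: +6.1921
  t7: +8.1739
  t8: -0.1339
  t9: -1.7883
  t10: +1.0796
  t11: +0.6914
  t12: +0.0335
  t13: +0.0366
  t14: +0.6946
  t15: +0.7693
  t16: +2.0326
  t17: +0.0236
  t18: +1.0183
  t19: -0.6160
  t20: +2.4861
  t21: +0.3046
  t22: -3.2030
  t23: +1.1381
  t24: +3.5867
  t25: -1.5088
  t26: +2.8648
  t27: +5.8349
  t28: +3.7777
  t29: -0.2888
  t30: +0.9896
  t31: +3.9020
  t32: +0.6589
  t33: -1.6275
  t34: +4.6281
  t35: +2.7985
  t36: +0.5916
  t37: +0.0924
  t38: +8.1256
  t39: +0.6566
  t40: +2.3953
  t41: +1.7156
  t42: +1.4060
  t43: +0.1499
  t44: +2.5006
  t45: -0.4998
  t46: +4.3112
  t47: +3.9241
  t48: -1.1138
Σ = +78.0367 → |volume| = 78.04

Directed edges: 144 total, each appears once with its reverse present → watertight.

78.04 WATERTIGHT


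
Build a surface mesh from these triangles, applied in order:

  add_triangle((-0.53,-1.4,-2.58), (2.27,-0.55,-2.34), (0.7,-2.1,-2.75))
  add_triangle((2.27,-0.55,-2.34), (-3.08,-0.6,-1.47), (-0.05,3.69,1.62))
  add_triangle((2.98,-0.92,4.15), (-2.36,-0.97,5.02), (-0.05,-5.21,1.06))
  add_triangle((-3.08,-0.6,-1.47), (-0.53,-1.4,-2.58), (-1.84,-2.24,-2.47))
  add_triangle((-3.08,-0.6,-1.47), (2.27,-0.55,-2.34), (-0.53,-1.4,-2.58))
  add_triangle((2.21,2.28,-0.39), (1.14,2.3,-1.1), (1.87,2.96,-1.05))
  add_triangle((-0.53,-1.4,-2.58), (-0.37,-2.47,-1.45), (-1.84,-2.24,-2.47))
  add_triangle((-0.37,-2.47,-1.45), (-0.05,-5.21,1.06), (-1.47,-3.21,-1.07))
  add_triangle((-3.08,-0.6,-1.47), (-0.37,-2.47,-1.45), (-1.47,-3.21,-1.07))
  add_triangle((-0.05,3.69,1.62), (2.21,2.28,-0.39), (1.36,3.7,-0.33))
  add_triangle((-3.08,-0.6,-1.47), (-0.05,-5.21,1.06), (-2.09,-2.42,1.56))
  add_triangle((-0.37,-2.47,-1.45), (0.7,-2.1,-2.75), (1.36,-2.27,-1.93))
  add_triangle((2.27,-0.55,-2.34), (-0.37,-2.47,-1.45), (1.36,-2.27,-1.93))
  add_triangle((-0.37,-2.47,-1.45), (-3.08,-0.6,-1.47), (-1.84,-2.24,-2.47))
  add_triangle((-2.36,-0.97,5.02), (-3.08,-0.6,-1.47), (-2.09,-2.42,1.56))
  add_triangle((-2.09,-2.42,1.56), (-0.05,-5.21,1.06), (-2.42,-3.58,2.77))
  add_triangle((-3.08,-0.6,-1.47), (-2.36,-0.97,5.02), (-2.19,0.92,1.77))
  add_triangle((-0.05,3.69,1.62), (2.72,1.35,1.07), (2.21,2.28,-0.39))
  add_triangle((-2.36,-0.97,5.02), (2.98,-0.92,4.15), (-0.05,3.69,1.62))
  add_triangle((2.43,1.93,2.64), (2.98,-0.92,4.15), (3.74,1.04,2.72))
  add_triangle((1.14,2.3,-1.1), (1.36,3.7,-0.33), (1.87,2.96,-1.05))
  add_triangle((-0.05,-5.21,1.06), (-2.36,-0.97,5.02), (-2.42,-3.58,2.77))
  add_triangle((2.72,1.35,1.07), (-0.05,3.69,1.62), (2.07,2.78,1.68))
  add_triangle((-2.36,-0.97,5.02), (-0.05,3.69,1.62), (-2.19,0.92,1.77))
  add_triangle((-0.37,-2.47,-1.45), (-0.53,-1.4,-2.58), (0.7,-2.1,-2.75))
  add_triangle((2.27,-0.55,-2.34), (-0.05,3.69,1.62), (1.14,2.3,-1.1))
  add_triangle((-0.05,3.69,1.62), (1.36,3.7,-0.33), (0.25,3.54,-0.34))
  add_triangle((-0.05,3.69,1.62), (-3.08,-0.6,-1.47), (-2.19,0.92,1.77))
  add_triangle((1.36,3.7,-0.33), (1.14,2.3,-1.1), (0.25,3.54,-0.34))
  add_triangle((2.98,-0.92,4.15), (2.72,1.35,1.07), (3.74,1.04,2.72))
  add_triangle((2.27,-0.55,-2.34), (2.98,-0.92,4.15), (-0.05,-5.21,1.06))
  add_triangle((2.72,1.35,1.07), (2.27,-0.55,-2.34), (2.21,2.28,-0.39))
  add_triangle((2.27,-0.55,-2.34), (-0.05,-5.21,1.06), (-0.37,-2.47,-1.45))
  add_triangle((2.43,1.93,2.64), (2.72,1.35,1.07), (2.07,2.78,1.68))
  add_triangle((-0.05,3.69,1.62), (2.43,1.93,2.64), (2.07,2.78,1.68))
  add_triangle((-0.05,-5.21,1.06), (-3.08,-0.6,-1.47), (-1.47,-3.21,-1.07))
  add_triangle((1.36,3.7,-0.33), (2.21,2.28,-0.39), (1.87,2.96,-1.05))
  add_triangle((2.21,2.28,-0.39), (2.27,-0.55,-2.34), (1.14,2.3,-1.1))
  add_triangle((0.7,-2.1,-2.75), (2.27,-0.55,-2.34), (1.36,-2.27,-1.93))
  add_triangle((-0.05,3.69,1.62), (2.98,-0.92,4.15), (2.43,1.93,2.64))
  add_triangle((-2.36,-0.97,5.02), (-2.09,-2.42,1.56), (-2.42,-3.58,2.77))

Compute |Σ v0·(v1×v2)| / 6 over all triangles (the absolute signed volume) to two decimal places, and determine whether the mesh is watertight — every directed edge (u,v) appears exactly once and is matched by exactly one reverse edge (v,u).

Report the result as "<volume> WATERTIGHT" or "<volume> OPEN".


Per-triangle v0·(v1×v2)/6:
  t1: +1.1103
  t2: +5.6645
  t3: +20.6051
  t4: +1.1880
  t5: +1.0936
  t6: +0.0432
  t7: +0.9366
  t8: +1.9219
  t9: +1.4576
  t10: +1.4871
  t11: +5.7072
  t12: +0.8123
  t13: -0.8332
  t14: +0.7295
  t15: +5.6809
  t16: +1.4524
  t17: +4.9862
  t18: +3.0003
  t19: +16.5852
  t20: +2.5014
  t21: +0.2887
  t22: +5.8229
  t23: +0.1551
  t24: +5.2992
  t25: +0.9344
  t26: -1.4241
  t27: +1.2845
  t28: +4.2103
  t29: +0.5845
  t30: +0.2562
  t31: +14.1928
  t32: +2.6912
  t33: +4.5949
  t34: +1.0539
  t35: +1.6296
  t36: +2.6101
  t37: +0.5750
  t38: +1.7603
  t39: +1.1035
  t40: +3.6071
  t41: +1.4746
Σ = +128.8351 → |volume| = 128.84

Directed edges: 123 total; 9 unmatched, e.g. (3.74,1.04,2.72)→(2.43,1.93,2.64) → open.

128.84 OPEN


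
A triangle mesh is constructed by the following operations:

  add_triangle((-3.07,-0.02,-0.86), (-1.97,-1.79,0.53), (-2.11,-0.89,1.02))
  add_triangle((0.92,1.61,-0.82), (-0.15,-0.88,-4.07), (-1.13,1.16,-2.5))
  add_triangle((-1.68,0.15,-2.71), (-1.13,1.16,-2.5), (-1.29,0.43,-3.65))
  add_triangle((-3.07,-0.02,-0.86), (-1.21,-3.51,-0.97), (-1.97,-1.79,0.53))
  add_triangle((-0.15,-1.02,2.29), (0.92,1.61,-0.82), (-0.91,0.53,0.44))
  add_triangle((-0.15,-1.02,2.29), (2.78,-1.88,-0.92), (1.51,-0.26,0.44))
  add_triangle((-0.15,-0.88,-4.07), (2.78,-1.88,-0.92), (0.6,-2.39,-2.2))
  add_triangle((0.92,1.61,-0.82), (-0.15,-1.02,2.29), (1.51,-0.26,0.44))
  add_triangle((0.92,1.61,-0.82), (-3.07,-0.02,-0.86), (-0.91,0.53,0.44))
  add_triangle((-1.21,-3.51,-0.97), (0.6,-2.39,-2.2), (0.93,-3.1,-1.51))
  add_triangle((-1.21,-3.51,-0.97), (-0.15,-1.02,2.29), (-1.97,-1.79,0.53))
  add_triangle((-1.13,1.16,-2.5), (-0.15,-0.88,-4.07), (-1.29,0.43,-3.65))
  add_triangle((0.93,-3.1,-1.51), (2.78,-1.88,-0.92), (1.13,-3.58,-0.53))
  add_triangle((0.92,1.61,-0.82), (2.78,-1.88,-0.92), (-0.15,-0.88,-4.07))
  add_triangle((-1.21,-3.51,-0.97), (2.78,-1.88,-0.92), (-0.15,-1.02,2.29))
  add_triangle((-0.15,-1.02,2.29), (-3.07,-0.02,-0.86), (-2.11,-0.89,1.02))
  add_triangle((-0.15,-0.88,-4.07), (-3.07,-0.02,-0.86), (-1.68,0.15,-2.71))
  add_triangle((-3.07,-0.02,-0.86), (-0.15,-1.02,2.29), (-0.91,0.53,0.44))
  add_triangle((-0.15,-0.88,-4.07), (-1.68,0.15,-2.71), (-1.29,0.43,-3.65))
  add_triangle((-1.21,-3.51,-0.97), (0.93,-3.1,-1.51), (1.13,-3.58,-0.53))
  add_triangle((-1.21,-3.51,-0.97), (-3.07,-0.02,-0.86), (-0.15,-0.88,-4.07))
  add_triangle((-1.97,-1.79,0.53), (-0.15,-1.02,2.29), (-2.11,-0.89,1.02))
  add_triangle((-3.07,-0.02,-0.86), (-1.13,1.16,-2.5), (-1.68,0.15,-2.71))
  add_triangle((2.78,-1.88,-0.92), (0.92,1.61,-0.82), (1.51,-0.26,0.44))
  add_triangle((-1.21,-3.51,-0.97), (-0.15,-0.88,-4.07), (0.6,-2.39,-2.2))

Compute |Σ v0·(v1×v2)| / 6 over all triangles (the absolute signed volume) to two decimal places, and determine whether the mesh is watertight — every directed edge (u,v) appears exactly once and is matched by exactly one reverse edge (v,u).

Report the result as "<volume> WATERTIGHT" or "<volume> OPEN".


45.56 OPEN

Per-triangle v0·(v1×v2)/6:
  t1: +0.9799
  t2: +2.3544
  t3: +0.4056
  t4: +2.5124
  t5: +0.6587
  t6: +1.2784
  t7: +2.8773
  t8: +0.7522
  t9: +0.8659
  t10: +1.2558
  t11: +2.1564
  t12: +0.4746
  t13: +1.3899
  t14: +4.4951
  t15: +5.2050
  t16: +0.2055
  t17: +1.3389
  t18: +1.0018
  t19: +0.7300
  t20: +1.4406
  t21: +6.9340
  t22: +0.8900
  t23: +1.1578
  t24: +1.1537
  t25: +3.0495
Σ = +45.5634 → |volume| = 45.56

Directed edges: 75 total; 9 unmatched, e.g. (-1.13,1.16,-2.5)→(0.92,1.61,-0.82) → open.


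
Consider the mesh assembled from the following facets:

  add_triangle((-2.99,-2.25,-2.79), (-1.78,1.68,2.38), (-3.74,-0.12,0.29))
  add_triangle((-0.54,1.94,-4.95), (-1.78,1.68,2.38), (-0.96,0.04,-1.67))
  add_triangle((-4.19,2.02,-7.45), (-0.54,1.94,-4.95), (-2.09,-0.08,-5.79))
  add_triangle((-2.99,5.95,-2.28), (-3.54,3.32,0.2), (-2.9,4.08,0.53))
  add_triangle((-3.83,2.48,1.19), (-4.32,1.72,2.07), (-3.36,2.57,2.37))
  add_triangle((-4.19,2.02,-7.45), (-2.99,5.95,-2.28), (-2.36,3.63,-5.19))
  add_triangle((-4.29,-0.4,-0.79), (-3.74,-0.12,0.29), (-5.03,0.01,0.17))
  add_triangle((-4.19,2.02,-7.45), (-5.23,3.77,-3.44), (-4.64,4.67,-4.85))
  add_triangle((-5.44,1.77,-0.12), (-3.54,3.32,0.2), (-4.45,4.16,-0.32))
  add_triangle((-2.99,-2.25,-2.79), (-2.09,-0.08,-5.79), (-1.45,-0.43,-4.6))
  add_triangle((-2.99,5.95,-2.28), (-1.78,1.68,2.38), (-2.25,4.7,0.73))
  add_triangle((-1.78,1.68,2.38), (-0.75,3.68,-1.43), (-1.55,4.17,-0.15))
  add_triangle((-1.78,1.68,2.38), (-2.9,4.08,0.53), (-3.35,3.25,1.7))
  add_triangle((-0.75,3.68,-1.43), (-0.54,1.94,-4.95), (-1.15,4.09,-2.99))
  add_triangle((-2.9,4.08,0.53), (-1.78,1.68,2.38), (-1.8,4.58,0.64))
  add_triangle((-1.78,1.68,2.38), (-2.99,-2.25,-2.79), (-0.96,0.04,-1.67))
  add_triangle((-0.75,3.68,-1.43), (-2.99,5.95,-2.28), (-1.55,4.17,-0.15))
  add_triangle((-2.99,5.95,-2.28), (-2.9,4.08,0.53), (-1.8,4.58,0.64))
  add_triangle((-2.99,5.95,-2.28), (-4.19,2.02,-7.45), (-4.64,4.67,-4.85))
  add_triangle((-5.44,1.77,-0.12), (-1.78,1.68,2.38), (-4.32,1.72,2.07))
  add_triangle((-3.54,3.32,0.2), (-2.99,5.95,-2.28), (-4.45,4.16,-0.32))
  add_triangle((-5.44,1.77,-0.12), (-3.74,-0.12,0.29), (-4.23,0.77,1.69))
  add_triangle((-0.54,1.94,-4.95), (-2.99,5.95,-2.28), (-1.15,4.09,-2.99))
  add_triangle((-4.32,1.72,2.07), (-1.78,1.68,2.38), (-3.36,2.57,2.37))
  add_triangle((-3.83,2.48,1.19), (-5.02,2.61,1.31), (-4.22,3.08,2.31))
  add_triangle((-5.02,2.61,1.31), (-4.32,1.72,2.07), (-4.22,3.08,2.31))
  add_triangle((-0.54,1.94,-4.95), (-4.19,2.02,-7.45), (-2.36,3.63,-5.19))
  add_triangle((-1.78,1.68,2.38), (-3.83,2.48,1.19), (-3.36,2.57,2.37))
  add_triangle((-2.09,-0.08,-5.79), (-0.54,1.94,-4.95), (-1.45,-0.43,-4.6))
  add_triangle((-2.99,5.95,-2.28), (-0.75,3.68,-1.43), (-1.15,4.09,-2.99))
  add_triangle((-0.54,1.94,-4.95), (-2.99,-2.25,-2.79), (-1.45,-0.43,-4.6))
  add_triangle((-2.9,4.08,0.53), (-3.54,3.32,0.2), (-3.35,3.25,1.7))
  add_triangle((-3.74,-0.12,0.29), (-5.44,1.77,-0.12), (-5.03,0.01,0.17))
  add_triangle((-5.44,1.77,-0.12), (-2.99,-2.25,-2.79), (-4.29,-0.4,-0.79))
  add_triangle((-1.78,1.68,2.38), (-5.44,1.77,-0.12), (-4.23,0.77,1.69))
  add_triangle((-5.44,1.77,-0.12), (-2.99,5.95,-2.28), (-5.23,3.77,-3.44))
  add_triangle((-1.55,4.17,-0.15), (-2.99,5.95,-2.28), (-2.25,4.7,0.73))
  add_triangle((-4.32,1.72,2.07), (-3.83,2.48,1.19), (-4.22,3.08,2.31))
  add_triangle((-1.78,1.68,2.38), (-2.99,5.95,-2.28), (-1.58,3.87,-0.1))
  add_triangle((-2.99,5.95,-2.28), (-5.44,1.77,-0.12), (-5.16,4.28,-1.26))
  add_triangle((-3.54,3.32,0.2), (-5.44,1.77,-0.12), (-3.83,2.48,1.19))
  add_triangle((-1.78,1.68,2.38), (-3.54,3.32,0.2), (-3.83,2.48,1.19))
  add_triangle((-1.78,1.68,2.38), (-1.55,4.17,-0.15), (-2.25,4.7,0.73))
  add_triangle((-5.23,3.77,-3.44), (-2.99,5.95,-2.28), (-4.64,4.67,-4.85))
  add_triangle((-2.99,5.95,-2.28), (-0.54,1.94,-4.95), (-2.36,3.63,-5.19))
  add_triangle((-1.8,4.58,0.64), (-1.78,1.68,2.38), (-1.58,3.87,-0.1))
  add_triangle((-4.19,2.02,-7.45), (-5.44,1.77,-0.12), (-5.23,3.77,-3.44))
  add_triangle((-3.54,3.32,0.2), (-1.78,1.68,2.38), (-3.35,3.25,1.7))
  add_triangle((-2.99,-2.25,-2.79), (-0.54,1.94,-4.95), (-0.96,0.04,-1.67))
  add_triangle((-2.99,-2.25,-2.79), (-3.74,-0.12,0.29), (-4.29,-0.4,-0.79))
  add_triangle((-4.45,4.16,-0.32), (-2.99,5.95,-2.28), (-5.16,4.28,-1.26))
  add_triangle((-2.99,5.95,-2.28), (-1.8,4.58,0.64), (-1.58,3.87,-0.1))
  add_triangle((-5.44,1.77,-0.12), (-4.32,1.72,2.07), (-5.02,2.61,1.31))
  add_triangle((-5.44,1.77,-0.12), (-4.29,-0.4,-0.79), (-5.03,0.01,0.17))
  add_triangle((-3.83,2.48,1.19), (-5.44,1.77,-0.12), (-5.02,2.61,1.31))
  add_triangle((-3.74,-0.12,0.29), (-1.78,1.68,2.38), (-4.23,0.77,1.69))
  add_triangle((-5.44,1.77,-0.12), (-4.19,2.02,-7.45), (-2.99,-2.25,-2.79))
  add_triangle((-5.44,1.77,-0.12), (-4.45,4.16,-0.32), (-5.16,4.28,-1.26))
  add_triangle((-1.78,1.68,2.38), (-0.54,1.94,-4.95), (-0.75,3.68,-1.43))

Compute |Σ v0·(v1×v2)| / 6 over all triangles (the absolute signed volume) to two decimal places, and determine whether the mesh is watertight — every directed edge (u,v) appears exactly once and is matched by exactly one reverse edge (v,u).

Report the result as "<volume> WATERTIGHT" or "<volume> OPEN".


Per-triangle v0·(v1×v2)/6:
  t1: -0.2617
  t2: -2.7106
  t3: +5.4629
  t4: +2.6449
  t5: +1.0951
  t6: +8.4135
  t7: +0.1559
  t8: +6.9905
  t9: +1.1199
  t10: +1.1503
  t11: +2.6841
  t12: +0.0058
  t13: +1.0196
  t14: +0.6902
  t15: +2.1574
  t16: -2.7002
  t17: +1.5891
  t18: +3.0593
  t19: +5.5461
  t20: -1.4715
  t21: +1.0800
  t22: +1.9568
  t23: +3.1630
  t24: +0.8233
  t25: +0.3530
  t26: +1.2308
  t27: +5.7783
  t28: -0.0134
  t29: +0.8488
  t30: +1.5331
  t31: -2.3317
  t32: +1.1890
  t33: +0.2088
  t34: +2.4034
  t35: +3.1098
  t36: +10.8508
  t37: +1.2086
  t38: -0.8483
  t39: -2.3771
  t40: +0.0492
  t41: +2.1943
  t42: +1.5016
  t43: +0.1311
  t44: +5.5855
  t45: +3.8737
  t46: -0.6444
  t47: +11.8180
  t48: +0.1360
  t49: -0.7840
  t50: +1.0132
  t51: +2.9127
  t52: +0.1785
  t53: +1.5124
  t54: +1.4830
  t55: +0.4608
  t56: -0.2090
  t57: +23.1211
  t58: +2.2953
  t59: -3.9689
Σ = +119.4676 → |volume| = 119.47

Directed edges: 177 total; 3 unmatched, e.g. (-2.09,-0.08,-5.79)→(-4.19,2.02,-7.45) → open.

119.47 OPEN


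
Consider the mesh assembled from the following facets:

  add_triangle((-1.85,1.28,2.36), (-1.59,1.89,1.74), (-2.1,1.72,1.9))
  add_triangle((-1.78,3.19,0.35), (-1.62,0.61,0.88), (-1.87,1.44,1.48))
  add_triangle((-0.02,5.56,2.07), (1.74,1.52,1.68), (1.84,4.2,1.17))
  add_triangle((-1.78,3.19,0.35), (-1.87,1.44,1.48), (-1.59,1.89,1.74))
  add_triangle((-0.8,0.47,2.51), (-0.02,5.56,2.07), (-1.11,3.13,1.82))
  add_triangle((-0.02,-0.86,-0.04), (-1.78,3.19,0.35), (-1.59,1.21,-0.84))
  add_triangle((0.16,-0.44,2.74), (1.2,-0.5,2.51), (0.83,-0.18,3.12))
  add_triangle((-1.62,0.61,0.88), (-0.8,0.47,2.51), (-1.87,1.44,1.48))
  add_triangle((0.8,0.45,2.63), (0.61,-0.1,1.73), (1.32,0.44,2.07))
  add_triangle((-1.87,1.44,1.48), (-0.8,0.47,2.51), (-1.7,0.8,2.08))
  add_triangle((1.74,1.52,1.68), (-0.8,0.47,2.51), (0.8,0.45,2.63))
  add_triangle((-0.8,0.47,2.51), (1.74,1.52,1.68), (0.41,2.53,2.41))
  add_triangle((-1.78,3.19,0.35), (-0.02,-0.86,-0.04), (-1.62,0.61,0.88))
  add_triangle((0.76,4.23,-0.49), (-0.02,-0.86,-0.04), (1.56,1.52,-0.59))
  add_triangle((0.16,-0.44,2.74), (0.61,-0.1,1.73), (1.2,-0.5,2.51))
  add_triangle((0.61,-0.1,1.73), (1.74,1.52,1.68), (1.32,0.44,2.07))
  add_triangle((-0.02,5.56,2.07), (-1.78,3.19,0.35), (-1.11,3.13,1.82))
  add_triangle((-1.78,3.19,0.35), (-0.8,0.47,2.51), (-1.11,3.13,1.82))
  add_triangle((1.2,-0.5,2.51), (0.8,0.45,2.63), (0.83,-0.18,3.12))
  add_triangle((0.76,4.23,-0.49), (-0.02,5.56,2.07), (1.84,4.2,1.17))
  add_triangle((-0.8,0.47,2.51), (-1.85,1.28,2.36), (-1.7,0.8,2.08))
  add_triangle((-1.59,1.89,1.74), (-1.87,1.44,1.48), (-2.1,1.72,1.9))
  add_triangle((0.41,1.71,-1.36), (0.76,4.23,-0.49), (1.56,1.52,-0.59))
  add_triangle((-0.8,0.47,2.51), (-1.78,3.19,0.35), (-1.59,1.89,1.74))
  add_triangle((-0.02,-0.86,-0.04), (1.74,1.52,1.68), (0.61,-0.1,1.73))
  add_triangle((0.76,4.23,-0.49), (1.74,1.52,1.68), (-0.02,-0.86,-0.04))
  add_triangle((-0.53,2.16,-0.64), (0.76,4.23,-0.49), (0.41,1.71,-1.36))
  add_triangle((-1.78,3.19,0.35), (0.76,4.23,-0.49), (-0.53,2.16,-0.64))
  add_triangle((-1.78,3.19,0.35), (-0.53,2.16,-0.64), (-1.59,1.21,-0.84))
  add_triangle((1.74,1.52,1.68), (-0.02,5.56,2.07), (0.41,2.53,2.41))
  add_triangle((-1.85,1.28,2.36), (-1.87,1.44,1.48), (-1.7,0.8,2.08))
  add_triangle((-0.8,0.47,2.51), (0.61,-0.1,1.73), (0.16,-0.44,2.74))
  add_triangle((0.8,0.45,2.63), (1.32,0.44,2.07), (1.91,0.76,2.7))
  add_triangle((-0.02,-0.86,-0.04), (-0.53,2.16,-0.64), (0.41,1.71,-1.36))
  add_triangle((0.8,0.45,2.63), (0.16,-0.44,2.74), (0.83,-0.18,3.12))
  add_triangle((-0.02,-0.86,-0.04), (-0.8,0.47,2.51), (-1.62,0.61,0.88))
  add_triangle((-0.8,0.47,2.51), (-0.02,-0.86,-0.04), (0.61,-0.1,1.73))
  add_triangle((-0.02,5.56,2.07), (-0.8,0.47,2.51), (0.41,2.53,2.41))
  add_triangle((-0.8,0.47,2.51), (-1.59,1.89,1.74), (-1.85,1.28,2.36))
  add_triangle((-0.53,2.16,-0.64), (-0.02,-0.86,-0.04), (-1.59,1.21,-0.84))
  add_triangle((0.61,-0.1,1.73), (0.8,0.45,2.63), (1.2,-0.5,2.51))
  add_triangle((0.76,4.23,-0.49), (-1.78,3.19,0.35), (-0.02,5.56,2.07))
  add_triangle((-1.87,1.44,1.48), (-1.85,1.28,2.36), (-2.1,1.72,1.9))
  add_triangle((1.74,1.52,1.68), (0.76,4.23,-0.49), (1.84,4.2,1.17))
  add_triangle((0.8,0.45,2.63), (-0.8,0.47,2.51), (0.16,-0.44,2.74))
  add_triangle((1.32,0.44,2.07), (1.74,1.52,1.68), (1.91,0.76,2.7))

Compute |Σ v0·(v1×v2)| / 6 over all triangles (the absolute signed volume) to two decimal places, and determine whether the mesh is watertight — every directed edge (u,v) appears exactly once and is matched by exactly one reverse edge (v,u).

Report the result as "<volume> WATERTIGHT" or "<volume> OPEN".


30.17 OPEN

Per-triangle v0·(v1×v2)/6:
  t1: +0.1660
  t2: +0.4384
  t3: +2.5520
  t4: +0.4927
  t5: +1.8931
  t6: +0.2850
  t7: +0.1831
  t8: +0.3912
  t9: +0.1230
  t10: -0.2644
  t11: +0.8665
  t12: +1.3846
  t13: +0.1791
  t14: -0.0874
  t15: -0.1081
  t16: -0.0900
  t17: +1.9258
  t18: +1.2541
  t19: +0.1851
  t20: +3.2668
  t21: +0.1751
  t22: +0.0339
  t23: +1.0242
  t24: +0.2616
  t25: +0.2826
  t26: +0.3204
  t27: +0.7803
  t28: +1.1124
  t29: +0.7758
  t30: +1.9419
  t31: +0.1090
  t32: -0.2798
  t33: +0.0492
  t34: +0.1590
  t35: +0.1633
  t36: +0.4838
  t37: +0.4200
  t38: +1.9929
  t39: +0.3553
  t40: +0.0972
  t41: -0.0416
  t42: +3.9857
  t43: +0.0395
  t44: +0.2929
  t45: +0.6348
  t46: -0.0326
Σ = +30.1733 → |volume| = 30.17

Directed edges: 138 total; 6 unmatched, e.g. (0.8,0.45,2.63)→(1.74,1.52,1.68) → open.


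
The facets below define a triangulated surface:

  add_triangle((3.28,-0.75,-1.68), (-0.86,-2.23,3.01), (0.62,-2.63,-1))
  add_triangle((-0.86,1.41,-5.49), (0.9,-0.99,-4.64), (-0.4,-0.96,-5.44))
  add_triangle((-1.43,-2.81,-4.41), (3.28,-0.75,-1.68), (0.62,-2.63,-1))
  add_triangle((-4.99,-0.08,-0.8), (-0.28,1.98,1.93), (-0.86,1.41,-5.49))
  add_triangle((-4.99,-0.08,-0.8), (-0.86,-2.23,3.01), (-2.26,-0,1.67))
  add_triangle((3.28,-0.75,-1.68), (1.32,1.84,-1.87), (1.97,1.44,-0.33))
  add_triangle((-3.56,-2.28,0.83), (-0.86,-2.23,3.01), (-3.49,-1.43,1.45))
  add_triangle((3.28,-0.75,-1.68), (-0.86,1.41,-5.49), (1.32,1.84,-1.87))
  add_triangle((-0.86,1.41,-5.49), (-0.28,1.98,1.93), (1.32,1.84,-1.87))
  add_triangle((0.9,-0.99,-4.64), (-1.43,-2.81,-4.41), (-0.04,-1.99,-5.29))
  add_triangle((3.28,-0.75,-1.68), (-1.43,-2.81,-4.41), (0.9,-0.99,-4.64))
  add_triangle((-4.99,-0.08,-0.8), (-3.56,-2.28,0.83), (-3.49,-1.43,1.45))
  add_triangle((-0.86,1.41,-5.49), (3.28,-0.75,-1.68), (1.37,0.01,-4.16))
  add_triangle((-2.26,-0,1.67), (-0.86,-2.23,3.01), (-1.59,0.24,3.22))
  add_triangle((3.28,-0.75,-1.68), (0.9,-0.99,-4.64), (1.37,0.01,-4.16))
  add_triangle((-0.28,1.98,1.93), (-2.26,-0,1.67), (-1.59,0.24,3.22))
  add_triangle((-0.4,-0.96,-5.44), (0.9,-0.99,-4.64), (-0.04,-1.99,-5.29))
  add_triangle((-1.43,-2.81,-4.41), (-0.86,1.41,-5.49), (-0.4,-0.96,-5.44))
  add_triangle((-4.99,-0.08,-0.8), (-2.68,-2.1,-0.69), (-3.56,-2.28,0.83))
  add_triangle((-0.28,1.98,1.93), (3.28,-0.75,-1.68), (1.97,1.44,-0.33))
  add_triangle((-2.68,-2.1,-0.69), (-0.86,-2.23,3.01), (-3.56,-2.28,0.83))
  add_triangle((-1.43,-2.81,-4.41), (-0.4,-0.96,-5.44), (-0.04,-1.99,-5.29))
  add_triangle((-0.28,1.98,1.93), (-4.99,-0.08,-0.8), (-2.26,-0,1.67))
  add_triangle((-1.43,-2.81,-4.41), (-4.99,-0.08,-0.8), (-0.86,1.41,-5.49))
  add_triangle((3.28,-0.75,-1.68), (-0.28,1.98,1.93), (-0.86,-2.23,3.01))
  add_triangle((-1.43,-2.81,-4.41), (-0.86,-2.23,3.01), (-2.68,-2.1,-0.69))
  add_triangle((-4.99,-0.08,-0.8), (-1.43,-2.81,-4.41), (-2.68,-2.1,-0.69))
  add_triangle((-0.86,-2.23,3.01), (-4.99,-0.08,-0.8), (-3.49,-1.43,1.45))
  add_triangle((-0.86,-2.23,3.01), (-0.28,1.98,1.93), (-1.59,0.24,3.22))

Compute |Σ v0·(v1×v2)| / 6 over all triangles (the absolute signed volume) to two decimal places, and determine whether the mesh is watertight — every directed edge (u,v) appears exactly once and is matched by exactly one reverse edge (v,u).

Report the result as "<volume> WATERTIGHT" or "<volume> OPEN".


Per-triangle v0·(v1×v2)/6:
  t1: +4.4004
  t2: +2.6061
  t3: +5.8246
  t4: +11.1718
  t5: +3.8407
  t6: +2.0289
  t7: +1.9762
  t8: +6.1519
  t9: +4.3782
  t10: +0.0187
  t11: +4.9620
  t12: +2.1144
  t13: +1.2459
  t14: +1.9325
  t15: +2.2211
  t16: +1.3695
  t17: +1.1347
  t18: +3.2255
  t19: +2.8776
  t20: +1.1351
  t21: +1.9495
  t22: +1.7020
  t23: +3.2947
  t24: +17.3563
  t25: +5.0613
  t26: +5.2479
  t27: +6.5488
  t28: -0.1066
  t29: +1.5036
Σ = +107.1732 → |volume| = 107.17

Directed edges: 87 total; 9 unmatched, e.g. (-0.86,-2.23,3.01)→(0.62,-2.63,-1) → open.

107.17 OPEN


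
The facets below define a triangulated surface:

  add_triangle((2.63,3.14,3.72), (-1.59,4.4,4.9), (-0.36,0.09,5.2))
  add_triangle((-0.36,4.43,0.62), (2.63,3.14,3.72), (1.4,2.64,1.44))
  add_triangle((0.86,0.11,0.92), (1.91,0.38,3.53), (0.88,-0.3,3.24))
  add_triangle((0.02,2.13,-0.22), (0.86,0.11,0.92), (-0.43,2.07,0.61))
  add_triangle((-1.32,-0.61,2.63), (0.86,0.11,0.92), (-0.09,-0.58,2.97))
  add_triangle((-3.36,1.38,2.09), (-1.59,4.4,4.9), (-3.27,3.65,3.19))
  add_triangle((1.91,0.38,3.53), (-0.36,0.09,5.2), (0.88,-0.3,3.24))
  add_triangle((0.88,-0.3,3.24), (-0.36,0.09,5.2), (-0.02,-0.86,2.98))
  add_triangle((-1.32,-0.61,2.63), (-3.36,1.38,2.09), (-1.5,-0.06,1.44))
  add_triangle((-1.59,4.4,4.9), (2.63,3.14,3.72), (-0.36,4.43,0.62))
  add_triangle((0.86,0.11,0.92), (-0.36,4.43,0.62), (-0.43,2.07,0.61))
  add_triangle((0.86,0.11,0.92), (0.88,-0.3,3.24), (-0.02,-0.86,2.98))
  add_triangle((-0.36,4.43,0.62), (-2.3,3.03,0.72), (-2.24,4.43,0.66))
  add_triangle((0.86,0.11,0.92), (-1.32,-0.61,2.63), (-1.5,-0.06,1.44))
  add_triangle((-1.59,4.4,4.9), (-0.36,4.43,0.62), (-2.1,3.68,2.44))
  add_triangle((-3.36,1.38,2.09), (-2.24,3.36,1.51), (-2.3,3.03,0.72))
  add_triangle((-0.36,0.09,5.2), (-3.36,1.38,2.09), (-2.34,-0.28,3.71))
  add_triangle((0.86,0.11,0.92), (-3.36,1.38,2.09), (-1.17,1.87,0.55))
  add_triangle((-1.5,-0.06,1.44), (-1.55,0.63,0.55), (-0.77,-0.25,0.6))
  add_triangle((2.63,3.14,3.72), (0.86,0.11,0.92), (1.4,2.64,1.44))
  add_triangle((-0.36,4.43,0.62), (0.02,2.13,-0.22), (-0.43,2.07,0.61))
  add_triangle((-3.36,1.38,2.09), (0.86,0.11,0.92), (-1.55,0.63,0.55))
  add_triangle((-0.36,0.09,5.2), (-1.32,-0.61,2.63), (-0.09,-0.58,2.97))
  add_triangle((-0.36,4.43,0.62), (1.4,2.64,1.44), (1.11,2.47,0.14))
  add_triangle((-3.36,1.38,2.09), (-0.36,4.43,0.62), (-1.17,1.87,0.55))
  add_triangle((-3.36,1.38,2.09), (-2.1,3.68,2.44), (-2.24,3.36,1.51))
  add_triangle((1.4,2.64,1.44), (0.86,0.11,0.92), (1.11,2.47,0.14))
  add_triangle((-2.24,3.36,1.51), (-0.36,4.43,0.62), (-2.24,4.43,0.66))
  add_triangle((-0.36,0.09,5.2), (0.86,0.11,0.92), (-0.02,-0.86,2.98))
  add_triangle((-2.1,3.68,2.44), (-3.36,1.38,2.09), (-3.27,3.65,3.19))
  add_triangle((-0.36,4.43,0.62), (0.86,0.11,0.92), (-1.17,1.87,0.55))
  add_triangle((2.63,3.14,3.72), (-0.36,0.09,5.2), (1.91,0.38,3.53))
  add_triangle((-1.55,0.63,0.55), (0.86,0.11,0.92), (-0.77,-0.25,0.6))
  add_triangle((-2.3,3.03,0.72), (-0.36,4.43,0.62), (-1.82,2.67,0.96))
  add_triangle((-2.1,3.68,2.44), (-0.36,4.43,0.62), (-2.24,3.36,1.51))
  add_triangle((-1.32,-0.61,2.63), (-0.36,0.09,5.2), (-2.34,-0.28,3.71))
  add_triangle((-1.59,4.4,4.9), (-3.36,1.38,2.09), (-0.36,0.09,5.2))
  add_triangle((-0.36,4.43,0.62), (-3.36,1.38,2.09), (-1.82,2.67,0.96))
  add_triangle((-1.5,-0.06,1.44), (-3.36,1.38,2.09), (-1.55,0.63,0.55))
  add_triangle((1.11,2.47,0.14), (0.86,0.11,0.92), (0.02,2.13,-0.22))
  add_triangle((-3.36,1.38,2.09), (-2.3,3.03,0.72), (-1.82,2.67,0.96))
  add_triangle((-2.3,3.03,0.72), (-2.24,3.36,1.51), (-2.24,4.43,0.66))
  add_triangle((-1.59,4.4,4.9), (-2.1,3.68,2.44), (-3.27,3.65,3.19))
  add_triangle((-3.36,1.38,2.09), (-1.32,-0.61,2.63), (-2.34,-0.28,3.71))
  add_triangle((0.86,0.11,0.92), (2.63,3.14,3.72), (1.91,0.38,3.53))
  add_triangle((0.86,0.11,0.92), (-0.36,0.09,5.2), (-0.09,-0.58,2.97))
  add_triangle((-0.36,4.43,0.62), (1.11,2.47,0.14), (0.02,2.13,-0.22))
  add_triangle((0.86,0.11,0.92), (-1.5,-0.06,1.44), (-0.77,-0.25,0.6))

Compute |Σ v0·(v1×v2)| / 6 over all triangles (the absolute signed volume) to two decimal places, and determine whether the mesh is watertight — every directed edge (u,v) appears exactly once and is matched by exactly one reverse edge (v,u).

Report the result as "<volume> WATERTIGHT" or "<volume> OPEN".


Per-triangle v0·(v1×v2)/6:
  t1: +14.1329
  t2: +1.6302
  t3: +0.1326
  t4: -0.3998
  t5: -0.1355
  t6: +2.6270
  t7: +0.9701
  t8: +0.8149
  t9: +0.3578
  t10: +12.1114
  t11: +0.3803
  t12: +0.1050
  t13: -0.3501
  t14: -0.2689
  t15: +3.9451
  t16: +1.1073
  t17: +3.3853
  t18: -1.1782
  t19: +0.0755
  t20: +0.3429
  t21: +0.0545
  t22: +0.1020
  t23: +0.6884
  t24: +1.2812
  t25: +0.7345
  t26: +1.3651
  t27: +0.3502
  t28: +1.3852
  t29: -0.7449
  t30: +0.3592
  t31: -0.8649
  t32: +4.9445
  t33: -0.2170
  t34: -0.5388
  t35: +1.4130
  t36: +0.8440
  t37: +10.5680
  t38: -0.8391
  t39: +0.1587
  t40: -0.2389
  t41: -0.5641
  t42: +0.4650
  t43: +1.8784
  t44: +0.1974
  t45: +0.5798
  t46: +0.5149
  t47: +0.4721
  t48: +0.0930
Σ = +64.2271 → |volume| = 64.23

Directed edges: 144 total, each appears once with its reverse present → watertight.

64.23 WATERTIGHT
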